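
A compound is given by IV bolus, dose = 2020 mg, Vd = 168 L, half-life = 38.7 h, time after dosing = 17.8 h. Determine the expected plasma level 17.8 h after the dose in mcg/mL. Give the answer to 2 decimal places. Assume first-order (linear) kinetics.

8.74 mcg/mL

C₀ = Dose / Vd = 2020 / 168 = 12.02 mg/L
k = ln2 / t½ = 0.693147 / 38.7 = 0.01791 h⁻¹
C = C₀ · e^(−k·t) = 12.02 × e^(−0.01791 × 17.8)
  = 12.02 × 0.7270 = 8.739 mg/L
(8.739 mg/L = 8.739 mcg/mL)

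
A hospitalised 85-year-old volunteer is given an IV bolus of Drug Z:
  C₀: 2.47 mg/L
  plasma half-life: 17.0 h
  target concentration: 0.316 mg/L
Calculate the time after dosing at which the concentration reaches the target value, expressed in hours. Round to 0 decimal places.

k = ln2 / t½ = 0.693147 / 17.0 = 0.04077 h⁻¹
t = ln(C₀ / C) / k = ln(2.470 / 0.316) / 0.04077
  = ln(7.816) / 0.04077 = 2.056 / 0.04077 = 50.43 h

50 h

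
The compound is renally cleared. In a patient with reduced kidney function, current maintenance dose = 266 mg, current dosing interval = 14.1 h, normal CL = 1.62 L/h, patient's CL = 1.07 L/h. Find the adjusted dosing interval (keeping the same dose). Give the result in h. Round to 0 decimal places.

To keep the same average steady-state level, dosing rate must scale with clearance.
CL ratio = 1.07 / 1.62 = 0.6605
New interval (same dose) = 14.1 / 0.6605 = 21.35 h

21 h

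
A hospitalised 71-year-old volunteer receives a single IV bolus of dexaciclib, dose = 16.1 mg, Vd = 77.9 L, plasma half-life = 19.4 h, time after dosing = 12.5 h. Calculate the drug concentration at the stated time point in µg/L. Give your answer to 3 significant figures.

C₀ = Dose / Vd = 16.10 / 77.9 = 0.2067 mg/L
k = ln2 / t½ = 0.693147 / 19.4 = 0.03573 h⁻¹
C = C₀ · e^(−k·t) = 0.2067 × e^(−0.03573 × 12.5)
  = 0.2067 × 0.6398 = 0.1322 mg/L
Convert: 0.1322 mg/L × 1000 = 132.2 µg/L

132 µg/L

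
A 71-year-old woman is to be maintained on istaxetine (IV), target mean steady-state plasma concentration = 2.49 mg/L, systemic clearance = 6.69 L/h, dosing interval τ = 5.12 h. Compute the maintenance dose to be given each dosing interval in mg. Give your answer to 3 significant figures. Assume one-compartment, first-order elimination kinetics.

At steady state, Dose/τ = Css × CL.
Dose = Css × CL × τ = 2.49 × 6.690 × 5.12 = 85.29 mg

85.3 mg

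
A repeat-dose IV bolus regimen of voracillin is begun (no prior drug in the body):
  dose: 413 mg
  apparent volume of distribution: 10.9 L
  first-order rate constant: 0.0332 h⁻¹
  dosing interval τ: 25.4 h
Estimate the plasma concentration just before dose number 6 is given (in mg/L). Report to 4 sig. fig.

C₀ per dose = Dose / Vd = 413 / 10.9 = 37.89 mg/L
Fraction remaining after one interval: r = e^(−kτ) = e^(−0.03320 × 25.4) = 0.4303
Before dose 6, 5 doses have been given (aged 1τ, 2τ, 3τ, 4τ, 5τ).
C_trough = C₀ × (r + r² + … + r^5) = C₀ × r(1−r^5)/(1−r)
        = 37.89 × 0.4303 × (1 − 0.01475) / (1 − 0.4303) = 28.20 mg/L

28.20 mg/L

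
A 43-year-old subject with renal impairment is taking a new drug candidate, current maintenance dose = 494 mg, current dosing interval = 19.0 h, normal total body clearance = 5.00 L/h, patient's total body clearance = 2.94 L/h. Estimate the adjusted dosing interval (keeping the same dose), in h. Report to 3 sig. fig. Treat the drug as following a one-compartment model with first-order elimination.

To keep the same average steady-state level, dosing rate must scale with clearance.
CL ratio = 2.94 / 5.00 = 0.5880
New interval (same dose) = 19.0 / 0.5880 = 32.31 h

32.3 h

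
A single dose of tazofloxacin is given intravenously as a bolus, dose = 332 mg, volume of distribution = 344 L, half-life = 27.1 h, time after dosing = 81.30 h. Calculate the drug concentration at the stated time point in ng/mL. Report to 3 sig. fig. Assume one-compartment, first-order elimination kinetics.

C₀ = Dose / Vd = 332.0 / 344 = 0.9651 mg/L
k = ln2 / t½ = 0.693147 / 27.1 = 0.02558 h⁻¹
t / t½ = 81.30 / 27.1 = 3 half-lives
C = C₀ × (1/2)^3 = 0.9651 × 0.1250 = 0.1206 mg/L
Convert: 0.1206 mg/L × 1000 = 120.6 ng/mL

121 ng/mL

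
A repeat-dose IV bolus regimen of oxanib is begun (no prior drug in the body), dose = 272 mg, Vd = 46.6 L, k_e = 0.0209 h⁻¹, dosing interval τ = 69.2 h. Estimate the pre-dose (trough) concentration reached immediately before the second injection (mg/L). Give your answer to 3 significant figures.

1.37 mg/L

C₀ per dose = Dose / Vd = 272 / 46.6 = 5.837 mg/L
Fraction remaining after one interval: r = e^(−kτ) = e^(−0.02090 × 69.2) = 0.2354
Before dose 2, 1 dose has been given (aged 1τ).
C_trough = C₀ × r = 5.837 × 0.2354 = 1.374 mg/L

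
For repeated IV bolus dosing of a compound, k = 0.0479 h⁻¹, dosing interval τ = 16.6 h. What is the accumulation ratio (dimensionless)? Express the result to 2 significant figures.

1.8

e^(−kτ) = e^(−0.04790 × 16.6) = 0.4515
Accumulation ratio R = 1 / (1 − e^(−kτ)) = 1 / (1 − 0.4515) = 1.823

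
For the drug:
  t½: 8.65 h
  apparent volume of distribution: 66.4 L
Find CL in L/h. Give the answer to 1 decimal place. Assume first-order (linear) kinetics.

5.3 L/h

k = ln2 / t½ = 0.693147 / 8.65 = 0.08013 h⁻¹
CL = k × Vd = 0.08013 × 66.4 = 5.321 L/h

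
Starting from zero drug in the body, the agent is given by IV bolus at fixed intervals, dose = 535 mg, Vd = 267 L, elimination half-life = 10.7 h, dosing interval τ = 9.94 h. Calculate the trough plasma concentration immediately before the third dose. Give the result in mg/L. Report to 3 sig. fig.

1.61 mg/L

C₀ per dose = Dose / Vd = 535 / 267 = 2.004 mg/L
k = ln2 / t½ = 0.693147 / 10.7 = 0.06478 h⁻¹
Fraction remaining after one interval: r = e^(−kτ) = e^(−0.06478 × 9.94) = 0.5252
Before dose 3, 2 doses have been given (aged 1τ, 2τ).
C_trough = C₀ × (r + r²) = 2.004 × (0.5252 + 0.2758) = 1.605 mg/L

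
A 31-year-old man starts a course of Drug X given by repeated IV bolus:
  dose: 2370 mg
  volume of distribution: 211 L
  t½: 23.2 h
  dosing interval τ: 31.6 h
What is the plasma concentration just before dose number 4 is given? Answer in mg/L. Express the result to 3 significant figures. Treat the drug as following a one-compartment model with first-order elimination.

C₀ per dose = Dose / Vd = 2370 / 211 = 11.23 mg/L
k = ln2 / t½ = 0.693147 / 23.2 = 0.02988 h⁻¹
Fraction remaining after one interval: r = e^(−kτ) = e^(−0.02988 × 31.6) = 0.3890
Before dose 4, 3 doses have been given (aged 1τ, 2τ, 3τ).
C_trough = C₀ × (r + r² + … + r^3) = C₀ × r(1−r^3)/(1−r)
        = 11.23 × 0.3890 × (1 − 0.05886) / (1 − 0.3890) = 6.729 mg/L

6.73 mg/L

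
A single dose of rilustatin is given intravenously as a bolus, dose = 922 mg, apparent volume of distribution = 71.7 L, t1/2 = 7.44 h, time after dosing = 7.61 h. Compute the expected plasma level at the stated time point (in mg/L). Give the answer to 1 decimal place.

C₀ = Dose / Vd = 922.0 / 71.7 = 12.86 mg/L
k = ln2 / t½ = 0.693147 / 7.44 = 0.09316 h⁻¹
C = C₀ · e^(−k·t) = 12.86 × e^(−0.09316 × 7.61)
  = 12.86 × 0.4922 = 6.330 mg/L

6.3 mg/L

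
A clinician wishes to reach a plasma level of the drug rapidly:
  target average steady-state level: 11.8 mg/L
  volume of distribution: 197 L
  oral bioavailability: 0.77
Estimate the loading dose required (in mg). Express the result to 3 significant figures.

3020 mg

LD = Css × Vd / F = 11.8 × 197 / 0.77 = 3019 mg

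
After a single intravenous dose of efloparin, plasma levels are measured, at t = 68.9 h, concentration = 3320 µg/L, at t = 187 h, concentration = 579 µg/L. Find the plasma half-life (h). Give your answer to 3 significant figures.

46.9 h

k = ln(C₁/C₂) / (t₂ − t₁) = ln(3320/579) / (187 − 68.9)
  = 1.746 / 118.1 = 0.01478 h⁻¹
t½ = ln2 / k = 0.693147 / 0.01478 = 46.90 h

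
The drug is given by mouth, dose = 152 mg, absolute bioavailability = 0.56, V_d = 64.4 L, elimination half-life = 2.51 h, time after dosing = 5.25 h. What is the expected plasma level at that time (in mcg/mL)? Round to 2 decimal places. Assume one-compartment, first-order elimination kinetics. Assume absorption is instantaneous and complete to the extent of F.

Amount reaching circulation = F × Dose = 0.56 × 152.0 = 85.12 mg
C₀ = F·Dose / Vd = 85.12 / 64.4 = 1.322 mg/L
k = ln2 / t½ = 0.693147 / 2.51 = 0.2762 h⁻¹
C = C₀ · e^(−k·t) = 1.322 × e^(−0.2762 × 5.25)
  = 1.322 × 0.2346 = 0.3101 mg/L
(0.3101 mg/L = 0.3101 mcg/mL)

0.31 mcg/mL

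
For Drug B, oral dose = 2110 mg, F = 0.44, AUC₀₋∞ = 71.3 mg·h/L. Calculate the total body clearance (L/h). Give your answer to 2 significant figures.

13 L/h

CL = F·Dose / AUC = 0.44 × 2110 / 71.3 = 13.02 L/h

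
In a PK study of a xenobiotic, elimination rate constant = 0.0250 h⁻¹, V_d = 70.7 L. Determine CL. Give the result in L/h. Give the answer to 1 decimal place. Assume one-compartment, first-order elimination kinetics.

CL = k × Vd = 0.0250 × 70.7 = 1.768 L/h

1.8 L/h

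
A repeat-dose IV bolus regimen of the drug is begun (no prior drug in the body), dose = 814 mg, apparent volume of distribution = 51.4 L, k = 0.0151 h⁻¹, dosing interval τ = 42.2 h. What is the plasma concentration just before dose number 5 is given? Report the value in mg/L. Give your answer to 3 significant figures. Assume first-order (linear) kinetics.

C₀ per dose = Dose / Vd = 814 / 51.4 = 15.84 mg/L
Fraction remaining after one interval: r = e^(−kτ) = e^(−0.01510 × 42.2) = 0.5288
Before dose 5, 4 doses have been given (aged 1τ, 2τ, 3τ, 4τ).
C_trough = C₀ × (r + r² + … + r^4) = C₀ × r(1−r^4)/(1−r)
        = 15.84 × 0.5288 × (1 − 0.07819) / (1 − 0.5288) = 16.39 mg/L

16.4 mg/L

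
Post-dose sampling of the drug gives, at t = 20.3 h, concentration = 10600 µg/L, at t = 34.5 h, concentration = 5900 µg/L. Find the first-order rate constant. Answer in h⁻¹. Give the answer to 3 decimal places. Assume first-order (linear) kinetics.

k = ln(C₁/C₂) / (t₂ − t₁) = ln(10600/5900) / (34.5 − 20.3)
  = 0.5859 / 14.20 = 0.04126 h⁻¹

0.041 h⁻¹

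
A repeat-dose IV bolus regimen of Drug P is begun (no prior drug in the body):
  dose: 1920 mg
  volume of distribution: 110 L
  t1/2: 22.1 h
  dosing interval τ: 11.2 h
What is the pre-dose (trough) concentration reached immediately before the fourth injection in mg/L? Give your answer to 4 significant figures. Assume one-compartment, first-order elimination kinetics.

27.01 mg/L

C₀ per dose = Dose / Vd = 1920 / 110 = 17.45 mg/L
k = ln2 / t½ = 0.693147 / 22.1 = 0.03136 h⁻¹
Fraction remaining after one interval: r = e^(−kτ) = e^(−0.03136 × 11.2) = 0.7038
Before dose 4, 3 doses have been given (aged 1τ, 2τ, 3τ).
C_trough = C₀ × (r + r² + … + r^3) = C₀ × r(1−r^3)/(1−r)
        = 17.45 × 0.7038 × (1 − 0.3486) / (1 − 0.7038) = 27.01 mg/L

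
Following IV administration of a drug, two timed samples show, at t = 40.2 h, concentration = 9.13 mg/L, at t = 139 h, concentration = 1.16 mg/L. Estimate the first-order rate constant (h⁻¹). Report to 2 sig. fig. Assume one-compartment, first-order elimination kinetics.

k = ln(C₁/C₂) / (t₂ − t₁) = ln(9.13/1.16) / (139 − 40.2)
  = 2.063 / 98.80 = 0.02088 h⁻¹

0.021 h⁻¹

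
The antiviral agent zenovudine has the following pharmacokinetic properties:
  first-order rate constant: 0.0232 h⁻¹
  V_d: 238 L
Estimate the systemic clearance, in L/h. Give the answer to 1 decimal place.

CL = k × Vd = 0.0232 × 238 = 5.522 L/h

5.5 L/h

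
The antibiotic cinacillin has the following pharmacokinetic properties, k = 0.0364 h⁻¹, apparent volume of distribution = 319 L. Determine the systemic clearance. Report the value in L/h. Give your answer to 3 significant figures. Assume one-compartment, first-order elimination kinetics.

CL = k × Vd = 0.0364 × 319 = 11.61 L/h

11.6 L/h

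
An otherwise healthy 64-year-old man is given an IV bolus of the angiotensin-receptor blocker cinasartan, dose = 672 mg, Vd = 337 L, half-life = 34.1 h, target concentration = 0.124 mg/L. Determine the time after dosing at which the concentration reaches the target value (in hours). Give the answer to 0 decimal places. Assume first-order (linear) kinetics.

137 h

C₀ = Dose / Vd = 672.0 / 337 = 1.994 mg/L
k = ln2 / t½ = 0.693147 / 34.1 = 0.02033 h⁻¹
t = ln(C₀ / C) / k = ln(1.994 / 0.124) / 0.02033
  = ln(16.08) / 0.02033 = 2.778 / 0.02033 = 136.6 h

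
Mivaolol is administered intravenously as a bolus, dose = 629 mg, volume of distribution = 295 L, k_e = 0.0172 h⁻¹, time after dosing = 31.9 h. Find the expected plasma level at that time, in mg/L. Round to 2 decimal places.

1.23 mg/L

C₀ = Dose / Vd = 629.0 / 295 = 2.132 mg/L
C = C₀ · e^(−k·t) = 2.132 × e^(−0.01720 × 31.9)
  = 2.132 × 0.5777 = 1.232 mg/L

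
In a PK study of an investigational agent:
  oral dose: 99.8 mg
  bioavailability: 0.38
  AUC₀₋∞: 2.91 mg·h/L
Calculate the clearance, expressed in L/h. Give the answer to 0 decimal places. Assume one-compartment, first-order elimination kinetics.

13 L/h

CL = F·Dose / AUC = 0.38 × 99.8 / 2.91 = 13.03 L/h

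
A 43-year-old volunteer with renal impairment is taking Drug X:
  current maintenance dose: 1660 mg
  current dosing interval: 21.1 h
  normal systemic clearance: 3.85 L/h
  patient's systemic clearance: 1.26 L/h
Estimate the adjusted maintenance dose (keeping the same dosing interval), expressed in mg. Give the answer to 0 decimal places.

543 mg

To keep the same average steady-state level, dosing rate must scale with clearance.
CL ratio = 1.26 / 3.85 = 0.3273
New dose (same interval) = 1660 × 0.3273 = 543.3 mg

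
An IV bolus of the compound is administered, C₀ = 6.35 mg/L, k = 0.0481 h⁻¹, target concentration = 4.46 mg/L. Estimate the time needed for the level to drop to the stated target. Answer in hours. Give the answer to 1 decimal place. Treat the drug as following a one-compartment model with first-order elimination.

7.3 h

t = ln(C₀ / C) / k = ln(6.350 / 4.46) / 0.04810
  = ln(1.424) / 0.04810 = 0.3535 / 0.04810 = 7.349 h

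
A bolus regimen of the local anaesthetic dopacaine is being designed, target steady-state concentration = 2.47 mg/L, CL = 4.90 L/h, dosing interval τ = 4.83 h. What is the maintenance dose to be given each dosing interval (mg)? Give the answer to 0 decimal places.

58 mg

At steady state, Dose/τ = Css × CL.
Dose = Css × CL × τ = 2.47 × 4.900 × 4.83 = 58.46 mg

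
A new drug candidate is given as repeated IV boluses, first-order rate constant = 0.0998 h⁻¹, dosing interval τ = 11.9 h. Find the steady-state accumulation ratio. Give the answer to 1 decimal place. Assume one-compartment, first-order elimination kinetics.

1.4

e^(−kτ) = e^(−0.09980 × 11.9) = 0.3049
Accumulation ratio R = 1 / (1 − e^(−kτ)) = 1 / (1 − 0.3049) = 1.439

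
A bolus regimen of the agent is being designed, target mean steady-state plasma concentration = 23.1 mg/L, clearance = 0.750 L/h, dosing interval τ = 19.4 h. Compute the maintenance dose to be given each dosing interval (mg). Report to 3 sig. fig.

336 mg

At steady state, Dose/τ = Css × CL.
Dose = Css × CL × τ = 23.1 × 0.7500 × 19.4 = 336.1 mg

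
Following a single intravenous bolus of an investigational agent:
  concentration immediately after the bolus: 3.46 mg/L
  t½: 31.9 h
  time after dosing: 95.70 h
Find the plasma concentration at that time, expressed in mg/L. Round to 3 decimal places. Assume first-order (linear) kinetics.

k = ln2 / t½ = 0.693147 / 31.9 = 0.02173 h⁻¹
t / t½ = 95.70 / 31.9 = 3 half-lives
C = C₀ × (1/2)^3 = 3.460 × 0.1250 = 0.4325 mg/L

0.433 mg/L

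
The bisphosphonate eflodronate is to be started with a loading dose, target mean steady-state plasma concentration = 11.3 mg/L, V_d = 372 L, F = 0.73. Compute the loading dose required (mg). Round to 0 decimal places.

LD = Css × Vd / F = 11.3 × 372 / 0.73 = 5758 mg

5758 mg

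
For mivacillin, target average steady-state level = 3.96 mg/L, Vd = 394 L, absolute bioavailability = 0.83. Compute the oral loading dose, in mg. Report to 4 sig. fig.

LD = Css × Vd / F = 3.96 × 394 / 0.83 = 1880 mg

1880 mg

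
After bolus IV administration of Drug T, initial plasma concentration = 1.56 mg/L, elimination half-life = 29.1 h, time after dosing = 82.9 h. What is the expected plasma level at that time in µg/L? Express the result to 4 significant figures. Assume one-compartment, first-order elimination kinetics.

216.5 µg/L

k = ln2 / t½ = 0.693147 / 29.1 = 0.02382 h⁻¹
C = C₀ · e^(−k·t) = 1.560 × e^(−0.02382 × 82.9)
  = 1.560 × 0.1388 = 0.2165 mg/L
Convert: 0.2165 mg/L × 1000 = 216.5 µg/L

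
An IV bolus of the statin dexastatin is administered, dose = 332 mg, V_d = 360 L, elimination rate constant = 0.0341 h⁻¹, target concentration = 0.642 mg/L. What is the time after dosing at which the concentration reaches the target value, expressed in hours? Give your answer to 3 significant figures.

C₀ = Dose / Vd = 332.0 / 360 = 0.9222 mg/L
t = ln(C₀ / C) / k = ln(0.9222 / 0.642) / 0.03410
  = ln(1.436) / 0.03410 = 0.3619 / 0.03410 = 10.61 h

10.6 h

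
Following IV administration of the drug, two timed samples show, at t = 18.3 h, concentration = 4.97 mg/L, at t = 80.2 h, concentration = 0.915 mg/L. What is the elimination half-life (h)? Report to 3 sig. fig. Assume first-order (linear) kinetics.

25.4 h

k = ln(C₁/C₂) / (t₂ − t₁) = ln(4.97/0.915) / (80.2 − 18.3)
  = 1.692 / 61.90 = 0.02733 h⁻¹
t½ = ln2 / k = 0.693147 / 0.02733 = 25.36 h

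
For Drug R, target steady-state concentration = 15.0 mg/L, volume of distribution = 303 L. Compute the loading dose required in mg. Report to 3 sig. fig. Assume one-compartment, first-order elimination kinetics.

LD = Css × Vd = 15.0 × 303 = 4545 mg

4550 mg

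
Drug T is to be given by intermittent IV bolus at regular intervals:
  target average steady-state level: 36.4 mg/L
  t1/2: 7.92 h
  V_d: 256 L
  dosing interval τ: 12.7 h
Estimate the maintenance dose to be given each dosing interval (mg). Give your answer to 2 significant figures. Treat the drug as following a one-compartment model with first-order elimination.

k = ln2 / t½ = 0.693147 / 7.92 = 0.08752 h⁻¹
CL = k × Vd = 0.08752 × 256 = 22.41 L/h
At steady state, Dose/τ = Css × CL.
Dose = Css × CL × τ = 36.4 × 22.41 × 12.7 = 10360 mg

10000 mg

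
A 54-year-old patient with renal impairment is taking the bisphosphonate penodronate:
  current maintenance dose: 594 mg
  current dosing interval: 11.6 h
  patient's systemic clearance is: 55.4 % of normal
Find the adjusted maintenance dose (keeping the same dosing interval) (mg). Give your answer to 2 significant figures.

330 mg

To keep the same average steady-state level, dosing rate must scale with clearance.
CL ratio = 55.4 / 100 = 0.5540
New dose (same interval) = 594 × 0.5540 = 329.1 mg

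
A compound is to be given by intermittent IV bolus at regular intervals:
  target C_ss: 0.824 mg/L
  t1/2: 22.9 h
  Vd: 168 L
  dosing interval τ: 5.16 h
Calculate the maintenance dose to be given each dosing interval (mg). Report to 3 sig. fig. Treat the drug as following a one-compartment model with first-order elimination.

21.6 mg

k = ln2 / t½ = 0.693147 / 22.9 = 0.03027 h⁻¹
CL = k × Vd = 0.03027 × 168 = 5.085 L/h
At steady state, Dose/τ = Css × CL.
Dose = Css × CL × τ = 0.824 × 5.085 × 5.16 = 21.62 mg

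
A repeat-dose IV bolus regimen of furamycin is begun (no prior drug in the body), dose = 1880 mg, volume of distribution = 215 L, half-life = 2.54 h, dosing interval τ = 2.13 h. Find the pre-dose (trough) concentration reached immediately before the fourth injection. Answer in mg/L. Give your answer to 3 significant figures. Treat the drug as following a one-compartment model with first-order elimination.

9.15 mg/L

C₀ per dose = Dose / Vd = 1880 / 215 = 8.744 mg/L
k = ln2 / t½ = 0.693147 / 2.54 = 0.2729 h⁻¹
Fraction remaining after one interval: r = e^(−kτ) = e^(−0.2729 × 2.13) = 0.5592
Before dose 4, 3 doses have been given (aged 1τ, 2τ, 3τ).
C_trough = C₀ × (r + r² + … + r^3) = C₀ × r(1−r^3)/(1−r)
        = 8.744 × 0.5592 × (1 − 0.1749) / (1 − 0.5592) = 9.153 mg/L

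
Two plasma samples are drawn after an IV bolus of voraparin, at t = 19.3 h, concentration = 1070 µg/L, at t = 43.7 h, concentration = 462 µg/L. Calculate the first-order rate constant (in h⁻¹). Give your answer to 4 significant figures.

k = ln(C₁/C₂) / (t₂ − t₁) = ln(1070/462) / (43.7 − 19.3)
  = 0.8398 / 24.40 = 0.03442 h⁻¹

0.03442 h⁻¹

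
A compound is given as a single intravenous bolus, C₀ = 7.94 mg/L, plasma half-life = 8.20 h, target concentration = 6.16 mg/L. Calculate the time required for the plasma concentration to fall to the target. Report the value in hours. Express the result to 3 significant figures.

3.00 h

k = ln2 / t½ = 0.693147 / 8.20 = 0.08453 h⁻¹
t = ln(C₀ / C) / k = ln(7.940 / 6.16) / 0.08453
  = ln(1.289) / 0.08453 = 0.2539 / 0.08453 = 3.004 h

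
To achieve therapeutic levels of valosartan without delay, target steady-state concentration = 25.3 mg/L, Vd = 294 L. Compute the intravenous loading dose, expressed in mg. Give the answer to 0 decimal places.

LD = Css × Vd = 25.3 × 294 = 7438 mg

7438 mg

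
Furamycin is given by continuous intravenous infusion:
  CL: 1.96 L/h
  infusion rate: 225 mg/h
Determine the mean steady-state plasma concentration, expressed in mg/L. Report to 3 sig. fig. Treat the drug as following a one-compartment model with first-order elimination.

115 mg/L

At steady state Css = R₀ / CL = 225 / 1.960 = 114.8 mg/L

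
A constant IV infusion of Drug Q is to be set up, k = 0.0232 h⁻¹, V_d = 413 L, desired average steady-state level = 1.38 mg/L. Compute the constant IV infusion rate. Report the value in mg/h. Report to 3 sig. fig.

CL = k × Vd = 0.02320 × 413 = 9.582 L/h
At steady state, infusion rate R₀ = Css × CL = 1.38 × 9.582 = 13.22 mg/h

13.2 mg/h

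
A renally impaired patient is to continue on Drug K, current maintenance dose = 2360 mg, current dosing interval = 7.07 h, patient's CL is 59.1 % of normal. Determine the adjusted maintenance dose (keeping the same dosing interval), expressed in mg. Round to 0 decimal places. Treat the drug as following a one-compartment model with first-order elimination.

1395 mg

To keep the same average steady-state level, dosing rate must scale with clearance.
CL ratio = 59.1 / 100 = 0.5910
New dose (same interval) = 2360 × 0.5910 = 1395 mg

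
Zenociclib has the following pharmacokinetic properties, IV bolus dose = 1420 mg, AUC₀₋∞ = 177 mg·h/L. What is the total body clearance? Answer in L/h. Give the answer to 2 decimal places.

8.02 L/h

CL = Dose / AUC = 1420 / 177 = 8.023 L/h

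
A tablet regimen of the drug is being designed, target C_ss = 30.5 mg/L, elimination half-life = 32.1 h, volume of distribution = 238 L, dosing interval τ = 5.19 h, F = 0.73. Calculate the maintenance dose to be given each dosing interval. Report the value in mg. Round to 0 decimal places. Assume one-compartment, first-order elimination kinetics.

1114 mg

k = ln2 / t½ = 0.693147 / 32.1 = 0.02159 h⁻¹
CL = k × Vd = 0.02159 × 238 = 5.138 L/h
At steady state, F × (Dose/τ) = Css × CL.
Dose = Css × CL × τ / F = 30.5 × 5.138 × 5.19 / 0.73 = 1114 mg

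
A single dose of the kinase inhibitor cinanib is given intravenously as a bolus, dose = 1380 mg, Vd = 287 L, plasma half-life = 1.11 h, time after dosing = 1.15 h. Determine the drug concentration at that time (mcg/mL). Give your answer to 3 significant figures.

C₀ = Dose / Vd = 1380 / 287 = 4.808 mg/L
k = ln2 / t½ = 0.693147 / 1.11 = 0.6245 h⁻¹
C = C₀ · e^(−k·t) = 4.808 × e^(−0.6245 × 1.15)
  = 4.808 × 0.4876 = 2.344 mg/L
(2.344 mg/L = 2.344 mcg/mL)

2.34 mcg/mL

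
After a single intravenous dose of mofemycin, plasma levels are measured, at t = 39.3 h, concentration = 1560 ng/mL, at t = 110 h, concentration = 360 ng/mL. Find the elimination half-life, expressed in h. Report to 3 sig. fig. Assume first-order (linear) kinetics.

k = ln(C₁/C₂) / (t₂ − t₁) = ln(1560/360) / (110 − 39.3)
  = 1.466 / 70.70 = 0.02074 h⁻¹
t½ = ln2 / k = 0.693147 / 0.02074 = 33.42 h

33.4 h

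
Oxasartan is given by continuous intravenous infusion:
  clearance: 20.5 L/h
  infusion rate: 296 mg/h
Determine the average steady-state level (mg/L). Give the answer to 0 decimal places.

At steady state Css = R₀ / CL = 296 / 20.50 = 14.44 mg/L

14 mg/L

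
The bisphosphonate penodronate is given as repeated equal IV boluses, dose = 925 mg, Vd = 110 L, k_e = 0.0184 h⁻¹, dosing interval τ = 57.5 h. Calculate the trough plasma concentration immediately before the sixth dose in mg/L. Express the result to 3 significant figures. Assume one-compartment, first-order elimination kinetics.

C₀ per dose = Dose / Vd = 925 / 110 = 8.409 mg/L
Fraction remaining after one interval: r = e^(−kτ) = e^(−0.01840 × 57.5) = 0.3471
Before dose 6, 5 doses have been given (aged 1τ, 2τ, 3τ, 4τ, 5τ).
C_trough = C₀ × (r + r² + … + r^5) = C₀ × r(1−r^5)/(1−r)
        = 8.409 × 0.3471 × (1 − 0.005038) / (1 − 0.3471) = 4.448 mg/L

4.45 mg/L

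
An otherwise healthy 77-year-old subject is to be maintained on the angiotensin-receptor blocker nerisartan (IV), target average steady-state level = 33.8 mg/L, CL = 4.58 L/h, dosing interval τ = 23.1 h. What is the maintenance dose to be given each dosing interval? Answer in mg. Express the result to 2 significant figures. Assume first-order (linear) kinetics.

At steady state, Dose/τ = Css × CL.
Dose = Css × CL × τ = 33.8 × 4.580 × 23.1 = 3576 mg

3600 mg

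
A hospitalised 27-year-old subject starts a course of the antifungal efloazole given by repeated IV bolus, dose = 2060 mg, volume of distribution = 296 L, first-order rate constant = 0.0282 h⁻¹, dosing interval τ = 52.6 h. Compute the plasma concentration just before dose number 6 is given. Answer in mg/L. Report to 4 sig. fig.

2.041 mg/L

C₀ per dose = Dose / Vd = 2060 / 296 = 6.959 mg/L
Fraction remaining after one interval: r = e^(−kτ) = e^(−0.02820 × 52.6) = 0.2269
Before dose 6, 5 doses have been given (aged 1τ, 2τ, 3τ, 4τ, 5τ).
C_trough = C₀ × (r + r² + … + r^5) = C₀ × r(1−r^5)/(1−r)
        = 6.959 × 0.2269 × (1 − 0.0006014) / (1 − 0.2269) = 2.041 mg/L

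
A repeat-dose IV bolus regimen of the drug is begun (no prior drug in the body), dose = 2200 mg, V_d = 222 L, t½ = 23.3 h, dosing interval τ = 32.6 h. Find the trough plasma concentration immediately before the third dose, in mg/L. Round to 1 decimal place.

5.2 mg/L

C₀ per dose = Dose / Vd = 2200 / 222 = 9.910 mg/L
k = ln2 / t½ = 0.693147 / 23.3 = 0.02975 h⁻¹
Fraction remaining after one interval: r = e^(−kτ) = e^(−0.02975 × 32.6) = 0.3791
Before dose 3, 2 doses have been given (aged 1τ, 2τ).
C_trough = C₀ × (r + r²) = 9.910 × (0.3791 + 0.1437) = 5.181 mg/L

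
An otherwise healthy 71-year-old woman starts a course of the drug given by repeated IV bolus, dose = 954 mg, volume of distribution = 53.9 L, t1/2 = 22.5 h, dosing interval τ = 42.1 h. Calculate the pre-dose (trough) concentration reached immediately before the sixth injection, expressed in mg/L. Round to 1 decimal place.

C₀ per dose = Dose / Vd = 954 / 53.9 = 17.70 mg/L
k = ln2 / t½ = 0.693147 / 22.5 = 0.03081 h⁻¹
Fraction remaining after one interval: r = e^(−kτ) = e^(−0.03081 × 42.1) = 0.2733
Before dose 6, 5 doses have been given (aged 1τ, 2τ, 3τ, 4τ, 5τ).
C_trough = C₀ × (r + r² + … + r^5) = C₀ × r(1−r^5)/(1−r)
        = 17.70 × 0.2733 × (1 − 0.001525) / (1 − 0.2733) = 6.647 mg/L

6.6 mg/L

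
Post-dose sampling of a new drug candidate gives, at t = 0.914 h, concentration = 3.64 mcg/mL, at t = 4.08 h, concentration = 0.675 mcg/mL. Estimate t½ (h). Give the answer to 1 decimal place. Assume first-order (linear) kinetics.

1.3 h

k = ln(C₁/C₂) / (t₂ − t₁) = ln(3.64/0.675) / (4.08 − 0.914)
  = 1.685 / 3.166 = 0.5322 h⁻¹
t½ = ln2 / k = 0.693147 / 0.5322 = 1.302 h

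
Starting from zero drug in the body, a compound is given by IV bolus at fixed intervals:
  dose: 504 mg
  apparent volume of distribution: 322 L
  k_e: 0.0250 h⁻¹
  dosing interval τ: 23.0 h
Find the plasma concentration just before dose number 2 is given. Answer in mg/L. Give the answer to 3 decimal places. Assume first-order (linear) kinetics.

0.881 mg/L

C₀ per dose = Dose / Vd = 504 / 322 = 1.565 mg/L
Fraction remaining after one interval: r = e^(−kτ) = e^(−0.02500 × 23.0) = 0.5627
Before dose 2, 1 dose has been given (aged 1τ).
C_trough = C₀ × r = 1.565 × 0.5627 = 0.8806 mg/L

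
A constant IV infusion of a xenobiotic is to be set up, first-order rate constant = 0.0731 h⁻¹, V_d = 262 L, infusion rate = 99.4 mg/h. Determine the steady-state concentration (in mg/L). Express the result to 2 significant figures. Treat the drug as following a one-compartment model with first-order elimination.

CL = k × Vd = 0.07310 × 262 = 19.15 L/h
At steady state Css = R₀ / CL = 99.4 / 19.15 = 5.191 mg/L

5.2 mg/L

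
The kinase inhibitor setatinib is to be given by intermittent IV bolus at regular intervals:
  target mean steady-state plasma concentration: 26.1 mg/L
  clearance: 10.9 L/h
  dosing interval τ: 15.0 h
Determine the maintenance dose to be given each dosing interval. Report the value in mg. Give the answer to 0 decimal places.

4267 mg

At steady state, Dose/τ = Css × CL.
Dose = Css × CL × τ = 26.1 × 10.90 × 15.0 = 4267 mg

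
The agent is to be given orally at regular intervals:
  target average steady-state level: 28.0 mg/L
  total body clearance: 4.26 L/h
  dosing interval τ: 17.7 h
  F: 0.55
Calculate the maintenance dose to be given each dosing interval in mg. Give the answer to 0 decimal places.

At steady state, F × (Dose/τ) = Css × CL.
Dose = Css × CL × τ / F = 28.0 × 4.260 × 17.7 / 0.55 = 3839 mg

3839 mg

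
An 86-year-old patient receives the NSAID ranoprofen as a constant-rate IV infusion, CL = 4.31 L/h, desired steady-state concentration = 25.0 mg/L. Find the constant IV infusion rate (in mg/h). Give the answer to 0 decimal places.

At steady state, infusion rate R₀ = Css × CL = 25.0 × 4.310 = 107.8 mg/h

108 mg/h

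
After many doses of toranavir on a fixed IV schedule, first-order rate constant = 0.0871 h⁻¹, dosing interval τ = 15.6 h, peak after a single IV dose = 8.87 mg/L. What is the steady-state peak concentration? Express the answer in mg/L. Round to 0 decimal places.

e^(−kτ) = e^(−0.08710 × 15.6) = 0.2570
Accumulation ratio R = 1 / (1 − e^(−kτ)) = 1 / (1 − 0.2570) = 1.346
Steady-state peak = C₀ × R = 8.87 × 1.346 = 11.94 mg/L

12 mg/L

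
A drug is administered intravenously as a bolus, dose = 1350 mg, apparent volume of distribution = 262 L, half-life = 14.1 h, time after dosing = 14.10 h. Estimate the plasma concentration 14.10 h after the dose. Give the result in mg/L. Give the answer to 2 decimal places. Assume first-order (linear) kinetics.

2.58 mg/L

C₀ = Dose / Vd = 1350 / 262 = 5.153 mg/L
k = ln2 / t½ = 0.693147 / 14.1 = 0.04916 h⁻¹
t / t½ = 14.10 / 14.1 = 1 half-lives
C = C₀ × (1/2)^1 = 5.153 × 0.5000 = 2.577 mg/L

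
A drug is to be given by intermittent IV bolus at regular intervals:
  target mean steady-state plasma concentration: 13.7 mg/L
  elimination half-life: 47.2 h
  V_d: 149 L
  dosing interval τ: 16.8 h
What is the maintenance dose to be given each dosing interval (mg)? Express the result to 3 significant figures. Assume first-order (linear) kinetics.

k = ln2 / t½ = 0.693147 / 47.2 = 0.01469 h⁻¹
CL = k × Vd = 0.01469 × 149 = 2.189 L/h
At steady state, Dose/τ = Css × CL.
Dose = Css × CL × τ = 13.7 × 2.189 × 16.8 = 503.8 mg

504 mg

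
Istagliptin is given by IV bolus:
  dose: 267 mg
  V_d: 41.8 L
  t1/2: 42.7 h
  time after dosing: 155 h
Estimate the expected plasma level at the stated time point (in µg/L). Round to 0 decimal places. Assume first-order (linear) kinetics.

C₀ = Dose / Vd = 267.0 / 41.8 = 6.388 mg/L
k = ln2 / t½ = 0.693147 / 42.7 = 0.01623 h⁻¹
C = C₀ · e^(−k·t) = 6.388 × e^(−0.01623 × 155)
  = 6.388 × 0.08081 = 0.5162 mg/L
Convert: 0.5162 mg/L × 1000 = 516.2 µg/L

516 µg/L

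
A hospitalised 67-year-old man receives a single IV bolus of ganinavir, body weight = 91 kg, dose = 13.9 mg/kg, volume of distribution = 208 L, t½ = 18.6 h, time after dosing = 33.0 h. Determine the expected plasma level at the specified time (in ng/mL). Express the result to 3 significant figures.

1780 ng/mL

Total dose = 13.9 × 91 = 1265 mg
C₀ = Dose / Vd = 1265 / 208 = 6.082 mg/L
k = ln2 / t½ = 0.693147 / 18.6 = 0.03727 h⁻¹
C = C₀ · e^(−k·t) = 6.082 × e^(−0.03727 × 33.0)
  = 6.082 × 0.2923 = 1.778 mg/L
Convert: 1.778 mg/L × 1000 = 1778 ng/mL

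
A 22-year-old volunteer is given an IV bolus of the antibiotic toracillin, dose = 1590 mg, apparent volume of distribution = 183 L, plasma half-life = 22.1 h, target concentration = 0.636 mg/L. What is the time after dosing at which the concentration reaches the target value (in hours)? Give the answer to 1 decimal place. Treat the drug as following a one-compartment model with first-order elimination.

83.4 h

C₀ = Dose / Vd = 1590 / 183 = 8.689 mg/L
k = ln2 / t½ = 0.693147 / 22.1 = 0.03136 h⁻¹
t = ln(C₀ / C) / k = ln(8.689 / 0.636) / 0.03136
  = ln(13.66) / 0.03136 = 2.614 / 0.03136 = 83.35 h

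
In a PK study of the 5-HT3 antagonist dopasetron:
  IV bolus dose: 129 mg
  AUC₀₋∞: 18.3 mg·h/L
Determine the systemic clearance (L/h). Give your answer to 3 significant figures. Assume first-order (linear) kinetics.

7.05 L/h

CL = Dose / AUC = 129 / 18.3 = 7.049 L/h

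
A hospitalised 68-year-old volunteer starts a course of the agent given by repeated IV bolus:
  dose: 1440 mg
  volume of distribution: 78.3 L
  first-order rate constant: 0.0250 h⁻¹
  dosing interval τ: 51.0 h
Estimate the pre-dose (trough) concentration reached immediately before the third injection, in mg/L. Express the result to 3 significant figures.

C₀ per dose = Dose / Vd = 1440 / 78.3 = 18.39 mg/L
Fraction remaining after one interval: r = e^(−kτ) = e^(−0.02500 × 51.0) = 0.2794
Before dose 3, 2 doses have been given (aged 1τ, 2τ).
C_trough = C₀ × (r + r²) = 18.39 × (0.2794 + 0.07806) = 6.574 mg/L

6.57 mg/L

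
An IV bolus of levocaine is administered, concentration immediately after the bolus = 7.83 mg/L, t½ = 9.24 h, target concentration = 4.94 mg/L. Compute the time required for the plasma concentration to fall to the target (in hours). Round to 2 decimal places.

6.14 h

k = ln2 / t½ = 0.693147 / 9.24 = 0.07502 h⁻¹
t = ln(C₀ / C) / k = ln(7.830 / 4.94) / 0.07502
  = ln(1.585) / 0.07502 = 0.4606 / 0.07502 = 6.140 h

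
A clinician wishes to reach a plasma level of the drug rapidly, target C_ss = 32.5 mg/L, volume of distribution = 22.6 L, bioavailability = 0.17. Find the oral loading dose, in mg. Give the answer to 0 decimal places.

4321 mg

LD = Css × Vd / F = 32.5 × 22.6 / 0.17 = 4321 mg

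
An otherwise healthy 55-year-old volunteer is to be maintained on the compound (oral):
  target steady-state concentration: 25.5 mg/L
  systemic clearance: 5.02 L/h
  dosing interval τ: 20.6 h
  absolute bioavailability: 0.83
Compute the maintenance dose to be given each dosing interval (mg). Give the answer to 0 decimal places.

At steady state, F × (Dose/τ) = Css × CL.
Dose = Css × CL × τ / F = 25.5 × 5.020 × 20.6 / 0.83 = 3177 mg

3177 mg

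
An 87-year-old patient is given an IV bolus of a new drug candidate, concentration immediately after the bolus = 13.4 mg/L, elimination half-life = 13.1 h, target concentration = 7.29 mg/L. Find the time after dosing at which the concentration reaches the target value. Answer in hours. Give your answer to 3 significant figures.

k = ln2 / t½ = 0.693147 / 13.1 = 0.05291 h⁻¹
t = ln(C₀ / C) / k = ln(13.40 / 7.29) / 0.05291
  = ln(1.838) / 0.05291 = 0.6087 / 0.05291 = 11.50 h

11.5 h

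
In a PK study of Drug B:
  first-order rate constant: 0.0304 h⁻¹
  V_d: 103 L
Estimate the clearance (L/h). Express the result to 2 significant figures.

3.1 L/h

CL = k × Vd = 0.0304 × 103 = 3.131 L/h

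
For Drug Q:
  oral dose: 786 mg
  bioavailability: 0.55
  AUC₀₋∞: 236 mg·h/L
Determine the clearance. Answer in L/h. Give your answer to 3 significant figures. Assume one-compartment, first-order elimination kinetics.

1.83 L/h

CL = F·Dose / AUC = 0.55 × 786 / 236 = 1.832 L/h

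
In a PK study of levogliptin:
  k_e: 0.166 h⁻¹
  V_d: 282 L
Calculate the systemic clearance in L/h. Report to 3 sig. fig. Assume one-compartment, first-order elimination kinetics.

46.8 L/h

CL = k × Vd = 0.166 × 282 = 46.81 L/h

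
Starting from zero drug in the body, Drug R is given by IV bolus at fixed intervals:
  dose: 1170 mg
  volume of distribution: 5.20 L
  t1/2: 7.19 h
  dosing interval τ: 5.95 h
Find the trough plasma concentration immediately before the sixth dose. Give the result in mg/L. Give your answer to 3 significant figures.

C₀ per dose = Dose / Vd = 1170 / 5.20 = 225.0 mg/L
k = ln2 / t½ = 0.693147 / 7.19 = 0.09640 h⁻¹
Fraction remaining after one interval: r = e^(−kτ) = e^(−0.09640 × 5.95) = 0.5635
Before dose 6, 5 doses have been given (aged 1τ, 2τ, 3τ, 4τ, 5τ).
C_trough = C₀ × (r + r² + … + r^5) = C₀ × r(1−r^5)/(1−r)
        = 225.0 × 0.5635 × (1 − 0.05682) / (1 − 0.5635) = 274.0 mg/L

274 mg/L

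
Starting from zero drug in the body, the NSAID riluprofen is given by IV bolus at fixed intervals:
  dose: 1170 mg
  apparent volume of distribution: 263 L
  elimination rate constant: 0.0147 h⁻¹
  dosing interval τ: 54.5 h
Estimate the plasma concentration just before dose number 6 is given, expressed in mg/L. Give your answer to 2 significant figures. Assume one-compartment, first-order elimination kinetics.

3.6 mg/L

C₀ per dose = Dose / Vd = 1170 / 263 = 4.449 mg/L
Fraction remaining after one interval: r = e^(−kτ) = e^(−0.01470 × 54.5) = 0.4488
Before dose 6, 5 doses have been given (aged 1τ, 2τ, 3τ, 4τ, 5τ).
C_trough = C₀ × (r + r² + … + r^5) = C₀ × r(1−r^5)/(1−r)
        = 4.449 × 0.4488 × (1 − 0.01821) / (1 − 0.4488) = 3.557 mg/L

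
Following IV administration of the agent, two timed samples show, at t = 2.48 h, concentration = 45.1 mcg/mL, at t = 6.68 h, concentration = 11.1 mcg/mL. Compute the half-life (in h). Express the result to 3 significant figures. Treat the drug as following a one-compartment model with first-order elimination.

2.08 h

k = ln(C₁/C₂) / (t₂ − t₁) = ln(45.1/11.1) / (6.68 − 2.48)
  = 1.402 / 4.200 = 0.3338 h⁻¹
t½ = ln2 / k = 0.693147 / 0.3338 = 2.077 h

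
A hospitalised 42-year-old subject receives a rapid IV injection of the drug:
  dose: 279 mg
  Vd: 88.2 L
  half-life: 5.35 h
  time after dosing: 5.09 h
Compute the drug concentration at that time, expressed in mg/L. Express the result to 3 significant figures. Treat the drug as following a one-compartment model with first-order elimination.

C₀ = Dose / Vd = 279.0 / 88.2 = 3.163 mg/L
k = ln2 / t½ = 0.693147 / 5.35 = 0.1296 h⁻¹
C = C₀ · e^(−k·t) = 3.163 × e^(−0.1296 × 5.09)
  = 3.163 × 0.5170 = 1.635 mg/L

1.64 mg/L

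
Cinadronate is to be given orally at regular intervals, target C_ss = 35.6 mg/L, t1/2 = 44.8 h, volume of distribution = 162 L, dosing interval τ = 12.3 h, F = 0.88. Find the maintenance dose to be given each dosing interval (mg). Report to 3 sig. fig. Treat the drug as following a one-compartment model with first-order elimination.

1250 mg

k = ln2 / t½ = 0.693147 / 44.8 = 0.01547 h⁻¹
CL = k × Vd = 0.01547 × 162 = 2.506 L/h
At steady state, F × (Dose/τ) = Css × CL.
Dose = Css × CL × τ / F = 35.6 × 2.506 × 12.3 / 0.88 = 1247 mg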